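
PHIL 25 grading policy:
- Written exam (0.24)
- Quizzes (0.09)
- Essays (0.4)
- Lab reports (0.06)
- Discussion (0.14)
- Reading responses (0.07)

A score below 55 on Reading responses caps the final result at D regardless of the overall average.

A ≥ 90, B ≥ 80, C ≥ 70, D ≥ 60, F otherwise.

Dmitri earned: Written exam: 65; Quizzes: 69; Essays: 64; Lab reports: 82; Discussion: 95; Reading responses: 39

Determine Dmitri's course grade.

Reading responses score 39 < 55: minimum not met.
Weighted total:
  Written exam 65 × 0.24 = 15.6
  Quizzes 69 × 0.09 = 6.21
  Essays 64 × 0.4 = 25.6
  Lab reports 82 × 0.06 = 4.92
  Discussion 95 × 0.14 = 13.3
  Reading responses 39 × 0.07 = 2.73
Sum = 68.36
68.36 would be D; cap at D applies → D.

D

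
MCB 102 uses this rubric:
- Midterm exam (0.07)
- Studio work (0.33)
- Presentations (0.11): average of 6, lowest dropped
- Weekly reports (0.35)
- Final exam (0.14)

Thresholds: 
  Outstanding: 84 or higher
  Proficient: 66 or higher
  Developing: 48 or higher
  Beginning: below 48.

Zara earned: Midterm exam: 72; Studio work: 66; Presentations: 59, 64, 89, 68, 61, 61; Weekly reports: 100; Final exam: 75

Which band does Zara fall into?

Proficient

Presentations: drop 59 → average of remaining 5 = 343/5 = 68.6
Weighted total:
  Midterm exam 72 × 0.07 = 5.04
  Studio work 66 × 0.33 = 21.78
  Presentations 68.6 × 0.11 = 7.546
  Weekly reports 100 × 0.35 = 35
  Final exam 75 × 0.14 = 10.5
Sum = 79.866
79.866 is ≥ 66 and < 84 → Proficient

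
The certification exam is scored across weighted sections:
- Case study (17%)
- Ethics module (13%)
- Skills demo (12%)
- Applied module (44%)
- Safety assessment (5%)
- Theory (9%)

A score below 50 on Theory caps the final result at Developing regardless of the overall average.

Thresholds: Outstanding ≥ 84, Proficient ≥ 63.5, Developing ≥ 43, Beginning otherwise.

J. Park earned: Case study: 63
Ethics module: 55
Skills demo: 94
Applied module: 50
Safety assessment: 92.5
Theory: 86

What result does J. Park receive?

Proficient

Theory score 86 ≥ 50: minimum met.
Weighted total:
  Case study 63 × 0.17 = 10.71
  Ethics module 55 × 0.13 = 7.15
  Skills demo 94 × 0.12 = 11.28
  Applied module 50 × 0.44 = 22
  Safety assessment 92.5 × 0.05 = 4.625
  Theory 86 × 0.09 = 7.74
Sum = 63.505
63.505 is ≥ 63.5 and < 84 → Proficient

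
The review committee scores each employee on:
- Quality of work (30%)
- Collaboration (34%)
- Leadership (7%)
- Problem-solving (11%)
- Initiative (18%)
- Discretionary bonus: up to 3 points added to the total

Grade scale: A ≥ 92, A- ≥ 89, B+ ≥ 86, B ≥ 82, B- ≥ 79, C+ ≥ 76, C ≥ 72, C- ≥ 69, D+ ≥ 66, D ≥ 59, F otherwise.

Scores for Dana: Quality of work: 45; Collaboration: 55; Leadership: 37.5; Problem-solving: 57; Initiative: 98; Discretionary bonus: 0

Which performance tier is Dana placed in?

Weighted total:
  Quality of work 45 × 0.3 = 13.5
  Collaboration 55 × 0.34 = 18.7
  Leadership 37.5 × 0.07 = 2.625
  Problem-solving 57 × 0.11 = 6.27
  Initiative 98 × 0.18 = 17.64
Sum = 58.735
Discretionary bonus: 58.735 + 0 = 58.735
58.735 < 59 → F

F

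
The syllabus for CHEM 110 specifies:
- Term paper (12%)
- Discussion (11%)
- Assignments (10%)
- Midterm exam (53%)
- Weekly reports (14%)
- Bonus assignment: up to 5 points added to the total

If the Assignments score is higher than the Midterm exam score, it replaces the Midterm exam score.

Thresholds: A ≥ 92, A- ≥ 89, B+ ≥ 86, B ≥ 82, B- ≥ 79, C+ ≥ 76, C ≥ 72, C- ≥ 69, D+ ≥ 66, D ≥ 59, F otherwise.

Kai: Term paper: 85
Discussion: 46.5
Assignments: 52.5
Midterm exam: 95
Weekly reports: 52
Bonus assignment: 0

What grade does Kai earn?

C+

Assignments (52.5) ≤ Midterm exam (95), so Midterm exam stays at 95.
Weighted total:
  Term paper 85 × 0.12 = 10.2
  Discussion 46.5 × 0.11 = 5.115
  Assignments 52.5 × 0.1 = 5.25
  Midterm exam 95 × 0.53 = 50.35
  Weekly reports 52 × 0.14 = 7.28
Sum = 78.195
Bonus assignment: 78.195 + 0 = 78.195
78.195 is ≥ 76 and < 79 → C+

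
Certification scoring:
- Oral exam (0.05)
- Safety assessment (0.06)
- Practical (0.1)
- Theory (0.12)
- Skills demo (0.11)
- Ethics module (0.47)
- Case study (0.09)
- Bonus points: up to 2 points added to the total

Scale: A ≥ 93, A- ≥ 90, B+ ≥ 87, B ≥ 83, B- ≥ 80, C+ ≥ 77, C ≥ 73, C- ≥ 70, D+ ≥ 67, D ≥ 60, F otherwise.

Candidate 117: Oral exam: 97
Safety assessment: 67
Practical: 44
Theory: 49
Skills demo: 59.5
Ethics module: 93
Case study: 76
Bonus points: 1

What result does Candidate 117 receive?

Weighted total:
  Oral exam 97 × 0.05 = 4.85
  Safety assessment 67 × 0.06 = 4.02
  Practical 44 × 0.1 = 4.4
  Theory 49 × 0.12 = 5.88
  Skills demo 59.5 × 0.11 = 6.545
  Ethics module 93 × 0.47 = 43.71
  Case study 76 × 0.09 = 6.84
Sum = 76.245
Bonus points: 76.245 + 1 = 77.245
77.245 is ≥ 77 and < 80 → C+

C+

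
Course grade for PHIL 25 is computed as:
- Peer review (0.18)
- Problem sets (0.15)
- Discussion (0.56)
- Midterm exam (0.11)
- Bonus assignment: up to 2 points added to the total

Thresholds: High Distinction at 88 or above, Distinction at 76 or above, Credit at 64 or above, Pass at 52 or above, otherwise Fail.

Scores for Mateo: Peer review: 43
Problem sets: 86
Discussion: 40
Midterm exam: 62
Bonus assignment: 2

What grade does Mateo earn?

Fail

Weighted total:
  Peer review 43 × 0.18 = 7.74
  Problem sets 86 × 0.15 = 12.9
  Discussion 40 × 0.56 = 22.4
  Midterm exam 62 × 0.11 = 6.82
Sum = 49.86
Bonus assignment: 49.86 + 2 = 51.86
51.86 < 52 → Fail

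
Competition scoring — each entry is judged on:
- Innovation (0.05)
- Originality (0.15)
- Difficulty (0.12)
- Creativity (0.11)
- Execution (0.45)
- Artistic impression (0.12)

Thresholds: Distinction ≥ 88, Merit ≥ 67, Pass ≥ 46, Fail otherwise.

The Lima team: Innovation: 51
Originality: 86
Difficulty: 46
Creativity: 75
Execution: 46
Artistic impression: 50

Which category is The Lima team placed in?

Weighted total:
  Innovation 51 × 0.05 = 2.55
  Originality 86 × 0.15 = 12.9
  Difficulty 46 × 0.12 = 5.52
  Creativity 75 × 0.11 = 8.25
  Execution 46 × 0.45 = 20.7
  Artistic impression 50 × 0.12 = 6
Sum = 55.92
55.92 is ≥ 46 and < 67 → Pass

Pass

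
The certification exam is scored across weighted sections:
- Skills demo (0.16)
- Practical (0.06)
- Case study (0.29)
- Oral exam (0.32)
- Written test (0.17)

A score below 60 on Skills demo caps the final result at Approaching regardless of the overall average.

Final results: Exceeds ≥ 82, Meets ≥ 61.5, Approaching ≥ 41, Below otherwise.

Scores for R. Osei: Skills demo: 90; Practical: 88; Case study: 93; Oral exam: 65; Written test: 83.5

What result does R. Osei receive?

Skills demo score 90 ≥ 60: minimum met.
Weighted total:
  Skills demo 90 × 0.16 = 14.4
  Practical 88 × 0.06 = 5.28
  Case study 93 × 0.29 = 26.97
  Oral exam 65 × 0.32 = 20.8
  Written test 83.5 × 0.17 = 14.195
Sum = 81.645
81.645 is ≥ 61.5 and < 82 → Meets

Meets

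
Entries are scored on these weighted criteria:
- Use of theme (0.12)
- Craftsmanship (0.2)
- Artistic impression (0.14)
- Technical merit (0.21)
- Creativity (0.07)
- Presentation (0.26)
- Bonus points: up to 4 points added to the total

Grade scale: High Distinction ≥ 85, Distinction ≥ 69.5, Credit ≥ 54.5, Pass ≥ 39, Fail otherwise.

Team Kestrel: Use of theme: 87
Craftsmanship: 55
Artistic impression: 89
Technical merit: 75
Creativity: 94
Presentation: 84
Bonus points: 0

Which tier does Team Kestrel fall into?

Weighted total:
  Use of theme 87 × 0.12 = 10.44
  Craftsmanship 55 × 0.2 = 11
  Artistic impression 89 × 0.14 = 12.46
  Technical merit 75 × 0.21 = 15.75
  Creativity 94 × 0.07 = 6.58
  Presentation 84 × 0.26 = 21.84
Sum = 78.07
Bonus points: 78.07 + 0 = 78.07
78.07 is ≥ 69.5 and < 85 → Distinction

Distinction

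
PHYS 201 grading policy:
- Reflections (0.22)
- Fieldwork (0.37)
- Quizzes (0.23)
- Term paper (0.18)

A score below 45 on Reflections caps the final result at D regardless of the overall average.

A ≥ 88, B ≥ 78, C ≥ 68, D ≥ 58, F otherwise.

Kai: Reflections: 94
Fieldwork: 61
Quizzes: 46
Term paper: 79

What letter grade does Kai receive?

C

Reflections score 94 ≥ 45: minimum met.
Weighted total:
  Reflections 94 × 0.22 = 20.68
  Fieldwork 61 × 0.37 = 22.57
  Quizzes 46 × 0.23 = 10.58
  Term paper 79 × 0.18 = 14.22
Sum = 68.05
68.05 is ≥ 68 and < 78 → C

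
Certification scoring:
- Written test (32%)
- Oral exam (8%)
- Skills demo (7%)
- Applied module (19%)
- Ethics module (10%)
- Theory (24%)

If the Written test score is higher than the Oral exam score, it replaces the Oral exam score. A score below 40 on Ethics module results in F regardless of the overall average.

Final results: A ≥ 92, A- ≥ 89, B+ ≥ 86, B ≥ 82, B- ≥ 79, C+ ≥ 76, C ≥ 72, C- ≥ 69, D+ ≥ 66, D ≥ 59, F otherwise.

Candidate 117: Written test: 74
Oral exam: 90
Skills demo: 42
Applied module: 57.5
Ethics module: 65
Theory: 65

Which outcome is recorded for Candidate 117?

D+

Written test (74) ≤ Oral exam (90), so Oral exam stays at 90.
Ethics module score 65 ≥ 40: minimum met.
Weighted total:
  Written test 74 × 0.32 = 23.68
  Oral exam 90 × 0.08 = 7.2
  Skills demo 42 × 0.07 = 2.94
  Applied module 57.5 × 0.19 = 10.925
  Ethics module 65 × 0.1 = 6.5
  Theory 65 × 0.24 = 15.6
Sum = 66.845
66.845 is ≥ 66 and < 69 → D+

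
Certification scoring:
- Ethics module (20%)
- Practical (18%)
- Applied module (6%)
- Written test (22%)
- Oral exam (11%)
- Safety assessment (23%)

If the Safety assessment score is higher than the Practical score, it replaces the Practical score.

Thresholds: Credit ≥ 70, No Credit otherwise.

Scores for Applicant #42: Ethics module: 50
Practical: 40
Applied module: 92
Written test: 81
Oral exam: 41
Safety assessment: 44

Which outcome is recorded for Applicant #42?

No Credit

Safety assessment (44) > Practical (40), so Practical counts as 44.
Weighted total:
  Ethics module 50 × 0.2 = 10
  Practical 44 × 0.18 = 7.92
  Applied module 92 × 0.06 = 5.52
  Written test 81 × 0.22 = 17.82
  Oral exam 41 × 0.11 = 4.51
  Safety assessment 44 × 0.23 = 10.12
Sum = 55.89
55.89 < 70 → No Credit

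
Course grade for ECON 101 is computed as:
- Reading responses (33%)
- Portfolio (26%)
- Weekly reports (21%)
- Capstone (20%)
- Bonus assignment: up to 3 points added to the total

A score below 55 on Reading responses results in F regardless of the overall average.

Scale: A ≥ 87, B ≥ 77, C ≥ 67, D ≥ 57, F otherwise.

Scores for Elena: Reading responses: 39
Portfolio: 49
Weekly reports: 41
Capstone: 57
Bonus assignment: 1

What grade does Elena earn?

Reading responses score 39 < 55: minimum not met.
Weighted total:
  Reading responses 39 × 0.33 = 12.87
  Portfolio 49 × 0.26 = 12.74
  Weekly reports 41 × 0.21 = 8.61
  Capstone 57 × 0.2 = 11.4
Sum = 45.62
Bonus assignment: 45.62 + 1 = 46.62
Because the Reading responses minimum was not met, the result is F.

F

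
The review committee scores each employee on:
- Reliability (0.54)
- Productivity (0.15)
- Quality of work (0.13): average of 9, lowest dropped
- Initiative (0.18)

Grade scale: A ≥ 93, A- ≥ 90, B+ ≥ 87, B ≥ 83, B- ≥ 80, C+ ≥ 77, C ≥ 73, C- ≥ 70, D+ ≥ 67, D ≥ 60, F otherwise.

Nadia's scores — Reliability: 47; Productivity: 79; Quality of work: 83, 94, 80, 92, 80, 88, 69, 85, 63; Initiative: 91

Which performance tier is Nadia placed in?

D

Quality of work: drop 63 → average of remaining 8 = 671/8 = 83.875
Weighted total:
  Reliability 47 × 0.54 = 25.38
  Productivity 79 × 0.15 = 11.85
  Quality of work 83.875 × 0.13 = 10.90375
  Initiative 91 × 0.18 = 16.38
Sum = 64.51375
64.51375 is ≥ 60 and < 67 → D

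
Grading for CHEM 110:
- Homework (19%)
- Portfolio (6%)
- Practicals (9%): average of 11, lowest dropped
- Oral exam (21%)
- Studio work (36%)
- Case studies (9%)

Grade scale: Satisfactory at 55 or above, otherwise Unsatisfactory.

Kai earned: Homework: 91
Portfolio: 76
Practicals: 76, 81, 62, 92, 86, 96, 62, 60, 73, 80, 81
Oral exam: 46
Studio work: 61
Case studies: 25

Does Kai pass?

Practicals: drop 60 → average of remaining 10 = 789/10 = 78.9
Weighted total:
  Homework 91 × 0.19 = 17.29
  Portfolio 76 × 0.06 = 4.56
  Practicals 78.9 × 0.09 = 7.101
  Oral exam 46 × 0.21 = 9.66
  Studio work 61 × 0.36 = 21.96
  Case studies 25 × 0.09 = 2.25
Sum = 62.821
62.821 ≥ 55 → Satisfactory

Satisfactory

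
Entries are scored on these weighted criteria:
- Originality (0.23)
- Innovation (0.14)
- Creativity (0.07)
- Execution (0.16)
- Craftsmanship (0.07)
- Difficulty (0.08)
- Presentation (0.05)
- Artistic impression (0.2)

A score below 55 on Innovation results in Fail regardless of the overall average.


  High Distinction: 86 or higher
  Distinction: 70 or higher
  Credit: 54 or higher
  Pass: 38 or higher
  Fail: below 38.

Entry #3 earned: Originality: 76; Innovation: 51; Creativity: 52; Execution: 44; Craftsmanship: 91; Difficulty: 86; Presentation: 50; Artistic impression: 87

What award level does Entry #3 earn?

Innovation score 51 < 55: minimum not met.
Weighted total:
  Originality 76 × 0.23 = 17.48
  Innovation 51 × 0.14 = 7.14
  Creativity 52 × 0.07 = 3.64
  Execution 44 × 0.16 = 7.04
  Craftsmanship 91 × 0.07 = 6.37
  Difficulty 86 × 0.08 = 6.88
  Presentation 50 × 0.05 = 2.5
  Artistic impression 87 × 0.2 = 17.4
Sum = 68.45
Because the Innovation minimum was not met, the result is Fail.

Fail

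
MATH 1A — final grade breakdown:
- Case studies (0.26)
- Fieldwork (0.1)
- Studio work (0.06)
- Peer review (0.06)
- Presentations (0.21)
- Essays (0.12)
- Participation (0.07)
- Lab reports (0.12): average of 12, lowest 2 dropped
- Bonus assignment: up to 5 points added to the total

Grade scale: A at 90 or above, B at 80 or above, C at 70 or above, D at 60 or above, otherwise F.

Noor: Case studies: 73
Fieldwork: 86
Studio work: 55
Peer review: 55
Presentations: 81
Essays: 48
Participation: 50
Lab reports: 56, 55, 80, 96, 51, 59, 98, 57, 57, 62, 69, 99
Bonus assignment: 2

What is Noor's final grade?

Lab reports: drop 51, 55 → average of remaining 10 = 733/10 = 73.3
Weighted total:
  Case studies 73 × 0.26 = 18.98
  Fieldwork 86 × 0.1 = 8.6
  Studio work 55 × 0.06 = 3.3
  Peer review 55 × 0.06 = 3.3
  Presentations 81 × 0.21 = 17.01
  Essays 48 × 0.12 = 5.76
  Participation 50 × 0.07 = 3.5
  Lab reports 73.3 × 0.12 = 8.796
Sum = 69.246
Bonus assignment: 69.246 + 2 = 71.246
71.246 is ≥ 70 and < 80 → C

C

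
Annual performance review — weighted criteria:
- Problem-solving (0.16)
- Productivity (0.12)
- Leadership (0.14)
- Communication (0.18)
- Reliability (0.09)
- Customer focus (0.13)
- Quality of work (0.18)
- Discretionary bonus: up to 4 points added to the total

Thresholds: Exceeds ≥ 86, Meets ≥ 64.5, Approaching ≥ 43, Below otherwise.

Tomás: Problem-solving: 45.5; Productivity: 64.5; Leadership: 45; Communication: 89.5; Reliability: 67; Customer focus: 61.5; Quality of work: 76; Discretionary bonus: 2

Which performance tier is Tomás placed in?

Weighted total:
  Problem-solving 45.5 × 0.16 = 7.28
  Productivity 64.5 × 0.12 = 7.74
  Leadership 45 × 0.14 = 6.3
  Communication 89.5 × 0.18 = 16.11
  Reliability 67 × 0.09 = 6.03
  Customer focus 61.5 × 0.13 = 7.995
  Quality of work 76 × 0.18 = 13.68
Sum = 65.135
Discretionary bonus: 65.135 + 2 = 67.135
67.135 is ≥ 64.5 and < 86 → Meets

Meets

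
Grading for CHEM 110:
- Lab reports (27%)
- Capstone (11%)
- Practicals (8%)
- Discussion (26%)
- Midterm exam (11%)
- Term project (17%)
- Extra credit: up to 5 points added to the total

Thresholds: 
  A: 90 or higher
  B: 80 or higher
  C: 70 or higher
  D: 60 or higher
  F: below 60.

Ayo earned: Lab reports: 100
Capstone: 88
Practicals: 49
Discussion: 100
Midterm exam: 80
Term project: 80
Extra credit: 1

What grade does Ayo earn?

Weighted total:
  Lab reports 100 × 0.27 = 27
  Capstone 88 × 0.11 = 9.68
  Practicals 49 × 0.08 = 3.92
  Discussion 100 × 0.26 = 26
  Midterm exam 80 × 0.11 = 8.8
  Term project 80 × 0.17 = 13.6
Sum = 89
Extra credit: 89 + 1 = 90
90 ≥ 90 → A

A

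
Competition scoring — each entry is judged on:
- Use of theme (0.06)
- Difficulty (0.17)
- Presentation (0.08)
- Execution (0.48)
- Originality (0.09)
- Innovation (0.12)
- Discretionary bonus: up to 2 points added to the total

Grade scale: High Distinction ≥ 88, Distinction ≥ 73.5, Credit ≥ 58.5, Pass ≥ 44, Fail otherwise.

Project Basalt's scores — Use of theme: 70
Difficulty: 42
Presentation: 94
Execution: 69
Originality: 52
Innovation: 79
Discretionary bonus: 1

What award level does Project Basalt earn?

Credit

Weighted total:
  Use of theme 70 × 0.06 = 4.2
  Difficulty 42 × 0.17 = 7.14
  Presentation 94 × 0.08 = 7.52
  Execution 69 × 0.48 = 33.12
  Originality 52 × 0.09 = 4.68
  Innovation 79 × 0.12 = 9.48
Sum = 66.14
Discretionary bonus: 66.14 + 1 = 67.14
67.14 is ≥ 58.5 and < 73.5 → Credit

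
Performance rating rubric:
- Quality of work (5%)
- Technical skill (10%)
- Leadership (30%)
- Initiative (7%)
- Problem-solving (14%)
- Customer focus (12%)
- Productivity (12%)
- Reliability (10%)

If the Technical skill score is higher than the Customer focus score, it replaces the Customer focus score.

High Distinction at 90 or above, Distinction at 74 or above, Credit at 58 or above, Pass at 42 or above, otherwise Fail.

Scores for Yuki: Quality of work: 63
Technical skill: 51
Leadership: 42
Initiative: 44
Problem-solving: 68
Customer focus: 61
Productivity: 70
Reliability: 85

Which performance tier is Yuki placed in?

Pass

Technical skill (51) ≤ Customer focus (61), so Customer focus stays at 61.
Weighted total:
  Quality of work 63 × 0.05 = 3.15
  Technical skill 51 × 0.1 = 5.1
  Leadership 42 × 0.3 = 12.6
  Initiative 44 × 0.07 = 3.08
  Problem-solving 68 × 0.14 = 9.52
  Customer focus 61 × 0.12 = 7.32
  Productivity 70 × 0.12 = 8.4
  Reliability 85 × 0.1 = 8.5
Sum = 57.67
57.67 is ≥ 42 and < 58 → Pass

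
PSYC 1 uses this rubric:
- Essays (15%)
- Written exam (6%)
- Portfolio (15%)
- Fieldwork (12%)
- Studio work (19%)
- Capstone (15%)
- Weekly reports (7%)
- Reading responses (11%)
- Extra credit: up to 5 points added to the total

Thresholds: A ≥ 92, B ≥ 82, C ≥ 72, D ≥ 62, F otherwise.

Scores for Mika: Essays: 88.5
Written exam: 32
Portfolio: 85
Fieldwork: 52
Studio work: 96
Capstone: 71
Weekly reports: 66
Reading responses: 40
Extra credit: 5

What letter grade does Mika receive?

C

Weighted total:
  Essays 88.5 × 0.15 = 13.275
  Written exam 32 × 0.06 = 1.92
  Portfolio 85 × 0.15 = 12.75
  Fieldwork 52 × 0.12 = 6.24
  Studio work 96 × 0.19 = 18.24
  Capstone 71 × 0.15 = 10.65
  Weekly reports 66 × 0.07 = 4.62
  Reading responses 40 × 0.11 = 4.4
Sum = 72.095
Extra credit: 72.095 + 5 = 77.095
77.095 is ≥ 72 and < 82 → C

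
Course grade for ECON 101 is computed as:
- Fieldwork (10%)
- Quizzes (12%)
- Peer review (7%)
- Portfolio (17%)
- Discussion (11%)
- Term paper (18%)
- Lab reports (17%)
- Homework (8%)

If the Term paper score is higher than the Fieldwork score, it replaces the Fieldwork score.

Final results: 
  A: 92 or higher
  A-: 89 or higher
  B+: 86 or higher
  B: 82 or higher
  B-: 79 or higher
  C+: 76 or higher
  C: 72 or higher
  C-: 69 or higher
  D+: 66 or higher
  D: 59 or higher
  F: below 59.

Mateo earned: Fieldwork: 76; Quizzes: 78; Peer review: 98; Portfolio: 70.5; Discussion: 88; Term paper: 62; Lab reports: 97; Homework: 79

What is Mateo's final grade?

B-

Term paper (62) ≤ Fieldwork (76), so Fieldwork stays at 76.
Weighted total:
  Fieldwork 76 × 0.1 = 7.6
  Quizzes 78 × 0.12 = 9.36
  Peer review 98 × 0.07 = 6.86
  Portfolio 70.5 × 0.17 = 11.985
  Discussion 88 × 0.11 = 9.68
  Term paper 62 × 0.18 = 11.16
  Lab reports 97 × 0.17 = 16.49
  Homework 79 × 0.08 = 6.32
Sum = 79.455
79.455 is ≥ 79 and < 82 → B-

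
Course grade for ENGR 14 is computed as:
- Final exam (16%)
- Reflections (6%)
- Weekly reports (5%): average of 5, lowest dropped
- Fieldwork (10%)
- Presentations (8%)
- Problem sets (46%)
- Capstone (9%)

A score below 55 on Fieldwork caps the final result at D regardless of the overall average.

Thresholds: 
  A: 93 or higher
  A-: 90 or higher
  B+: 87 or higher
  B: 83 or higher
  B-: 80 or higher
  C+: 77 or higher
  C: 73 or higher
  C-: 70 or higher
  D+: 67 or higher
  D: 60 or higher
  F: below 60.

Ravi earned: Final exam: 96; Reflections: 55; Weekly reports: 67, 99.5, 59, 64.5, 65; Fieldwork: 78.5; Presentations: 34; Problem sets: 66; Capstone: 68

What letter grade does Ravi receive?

Weekly reports: drop 59 → average of remaining 4 = 296/4 = 74
Fieldwork score 78.5 ≥ 55: minimum met.
Weighted total:
  Final exam 96 × 0.16 = 15.36
  Reflections 55 × 0.06 = 3.3
  Weekly reports 74 × 0.05 = 3.7
  Fieldwork 78.5 × 0.1 = 7.85
  Presentations 34 × 0.08 = 2.72
  Problem sets 66 × 0.46 = 30.36
  Capstone 68 × 0.09 = 6.12
Sum = 69.41
69.41 is ≥ 67 and < 70 → D+

D+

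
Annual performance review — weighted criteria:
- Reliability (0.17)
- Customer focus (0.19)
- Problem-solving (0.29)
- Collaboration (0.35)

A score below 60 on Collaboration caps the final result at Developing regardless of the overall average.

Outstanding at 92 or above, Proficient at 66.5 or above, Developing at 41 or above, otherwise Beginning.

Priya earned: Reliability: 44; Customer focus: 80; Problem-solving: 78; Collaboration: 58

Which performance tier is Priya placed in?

Collaboration score 58 < 60: minimum not met.
Weighted total:
  Reliability 44 × 0.17 = 7.48
  Customer focus 80 × 0.19 = 15.2
  Problem-solving 78 × 0.29 = 22.62
  Collaboration 58 × 0.35 = 20.3
Sum = 65.6
65.6 would be Developing; cap at Developing applies → Developing.

Developing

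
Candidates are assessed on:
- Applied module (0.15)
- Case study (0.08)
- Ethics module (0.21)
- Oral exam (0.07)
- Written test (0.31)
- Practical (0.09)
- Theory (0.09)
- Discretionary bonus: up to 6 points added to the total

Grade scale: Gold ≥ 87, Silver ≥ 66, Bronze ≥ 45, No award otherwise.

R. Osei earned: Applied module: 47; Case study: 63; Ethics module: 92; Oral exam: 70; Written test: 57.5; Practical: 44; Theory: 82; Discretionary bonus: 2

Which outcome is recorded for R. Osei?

Weighted total:
  Applied module 47 × 0.15 = 7.05
  Case study 63 × 0.08 = 5.04
  Ethics module 92 × 0.21 = 19.32
  Oral exam 70 × 0.07 = 4.9
  Written test 57.5 × 0.31 = 17.825
  Practical 44 × 0.09 = 3.96
  Theory 82 × 0.09 = 7.38
Sum = 65.475
Discretionary bonus: 65.475 + 2 = 67.475
67.475 is ≥ 66 and < 87 → Silver

Silver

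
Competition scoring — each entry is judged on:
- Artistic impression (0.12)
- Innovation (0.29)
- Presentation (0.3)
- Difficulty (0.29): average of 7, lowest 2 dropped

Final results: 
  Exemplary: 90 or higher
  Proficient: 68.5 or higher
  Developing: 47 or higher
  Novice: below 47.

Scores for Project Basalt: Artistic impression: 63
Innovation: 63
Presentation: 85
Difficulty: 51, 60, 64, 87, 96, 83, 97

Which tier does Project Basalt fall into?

Difficulty: drop 51, 60 → average of remaining 5 = 427/5 = 85.4
Weighted total:
  Artistic impression 63 × 0.12 = 7.56
  Innovation 63 × 0.29 = 18.27
  Presentation 85 × 0.3 = 25.5
  Difficulty 85.4 × 0.29 = 24.766
Sum = 76.096
76.096 is ≥ 68.5 and < 90 → Proficient

Proficient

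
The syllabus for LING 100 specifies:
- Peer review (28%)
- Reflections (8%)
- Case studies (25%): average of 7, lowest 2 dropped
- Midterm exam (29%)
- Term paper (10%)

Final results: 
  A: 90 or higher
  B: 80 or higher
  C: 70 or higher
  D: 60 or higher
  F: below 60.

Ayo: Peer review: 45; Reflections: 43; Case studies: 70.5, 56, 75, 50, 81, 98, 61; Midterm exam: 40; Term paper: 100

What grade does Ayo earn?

Case studies: drop 50, 56 → average of remaining 5 = 385.5/5 = 77.1
Weighted total:
  Peer review 45 × 0.28 = 12.6
  Reflections 43 × 0.08 = 3.44
  Case studies 77.1 × 0.25 = 19.275
  Midterm exam 40 × 0.29 = 11.6
  Term paper 100 × 0.1 = 10
Sum = 56.915
56.915 < 60 → F

F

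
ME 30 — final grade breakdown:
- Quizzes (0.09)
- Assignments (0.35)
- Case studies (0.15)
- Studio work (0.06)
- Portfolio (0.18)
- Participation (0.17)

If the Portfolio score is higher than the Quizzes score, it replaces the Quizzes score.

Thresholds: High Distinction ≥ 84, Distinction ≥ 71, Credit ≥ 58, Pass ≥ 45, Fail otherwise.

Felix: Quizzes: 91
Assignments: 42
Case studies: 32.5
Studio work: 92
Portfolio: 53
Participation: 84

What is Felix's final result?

Portfolio (53) ≤ Quizzes (91), so Quizzes stays at 91.
Weighted total:
  Quizzes 91 × 0.09 = 8.19
  Assignments 42 × 0.35 = 14.7
  Case studies 32.5 × 0.15 = 4.875
  Studio work 92 × 0.06 = 5.52
  Portfolio 53 × 0.18 = 9.54
  Participation 84 × 0.17 = 14.28
Sum = 57.105
57.105 is ≥ 45 and < 58 → Pass

Pass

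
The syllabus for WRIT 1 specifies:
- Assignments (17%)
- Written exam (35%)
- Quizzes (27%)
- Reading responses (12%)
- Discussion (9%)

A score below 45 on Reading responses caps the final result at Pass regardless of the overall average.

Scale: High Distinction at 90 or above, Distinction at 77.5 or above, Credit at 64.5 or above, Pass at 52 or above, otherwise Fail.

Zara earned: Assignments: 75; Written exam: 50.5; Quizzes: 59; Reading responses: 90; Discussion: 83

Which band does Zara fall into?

Credit

Reading responses score 90 ≥ 45: minimum met.
Weighted total:
  Assignments 75 × 0.17 = 12.75
  Written exam 50.5 × 0.35 = 17.675
  Quizzes 59 × 0.27 = 15.93
  Reading responses 90 × 0.12 = 10.8
  Discussion 83 × 0.09 = 7.47
Sum = 64.625
64.625 is ≥ 64.5 and < 77.5 → Credit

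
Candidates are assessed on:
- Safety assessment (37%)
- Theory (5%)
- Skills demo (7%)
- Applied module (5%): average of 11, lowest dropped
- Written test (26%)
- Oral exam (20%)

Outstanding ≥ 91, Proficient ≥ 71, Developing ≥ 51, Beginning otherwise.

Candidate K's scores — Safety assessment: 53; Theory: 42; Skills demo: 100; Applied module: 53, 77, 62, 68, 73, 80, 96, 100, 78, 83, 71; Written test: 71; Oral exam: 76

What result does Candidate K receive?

Developing

Applied module: drop 53 → average of remaining 10 = 788/10 = 78.8
Weighted total:
  Safety assessment 53 × 0.37 = 19.61
  Theory 42 × 0.05 = 2.1
  Skills demo 100 × 0.07 = 7
  Applied module 78.8 × 0.05 = 3.94
  Written test 71 × 0.26 = 18.46
  Oral exam 76 × 0.2 = 15.2
Sum = 66.31
66.31 is ≥ 51 and < 71 → Developing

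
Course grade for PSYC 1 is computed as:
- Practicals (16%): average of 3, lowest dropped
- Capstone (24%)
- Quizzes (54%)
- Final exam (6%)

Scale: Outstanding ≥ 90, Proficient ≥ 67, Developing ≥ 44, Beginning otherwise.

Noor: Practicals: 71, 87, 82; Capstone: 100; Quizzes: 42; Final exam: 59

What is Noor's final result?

Practicals: drop 71 → average of remaining 2 = 169/2 = 84.5
Weighted total:
  Practicals 84.5 × 0.16 = 13.52
  Capstone 100 × 0.24 = 24
  Quizzes 42 × 0.54 = 22.68
  Final exam 59 × 0.06 = 3.54
Sum = 63.74
63.74 is ≥ 44 and < 67 → Developing

Developing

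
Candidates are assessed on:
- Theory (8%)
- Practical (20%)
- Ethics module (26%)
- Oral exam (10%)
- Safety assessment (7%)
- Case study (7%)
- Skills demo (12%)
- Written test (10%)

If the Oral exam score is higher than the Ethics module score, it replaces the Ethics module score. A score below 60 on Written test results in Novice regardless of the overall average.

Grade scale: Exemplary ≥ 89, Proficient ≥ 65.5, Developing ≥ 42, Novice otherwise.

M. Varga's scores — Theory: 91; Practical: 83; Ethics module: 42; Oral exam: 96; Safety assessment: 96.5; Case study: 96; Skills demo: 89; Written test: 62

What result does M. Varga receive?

Oral exam (96) > Ethics module (42), so Ethics module counts as 96.
Written test score 62 ≥ 60: minimum met.
Weighted total:
  Theory 91 × 0.08 = 7.28
  Practical 83 × 0.2 = 16.6
  Ethics module 96 × 0.26 = 24.96
  Oral exam 96 × 0.1 = 9.6
  Safety assessment 96.5 × 0.07 = 6.755
  Case study 96 × 0.07 = 6.72
  Skills demo 89 × 0.12 = 10.68
  Written test 62 × 0.1 = 6.2
Sum = 88.795
88.795 is ≥ 65.5 and < 89 → Proficient

Proficient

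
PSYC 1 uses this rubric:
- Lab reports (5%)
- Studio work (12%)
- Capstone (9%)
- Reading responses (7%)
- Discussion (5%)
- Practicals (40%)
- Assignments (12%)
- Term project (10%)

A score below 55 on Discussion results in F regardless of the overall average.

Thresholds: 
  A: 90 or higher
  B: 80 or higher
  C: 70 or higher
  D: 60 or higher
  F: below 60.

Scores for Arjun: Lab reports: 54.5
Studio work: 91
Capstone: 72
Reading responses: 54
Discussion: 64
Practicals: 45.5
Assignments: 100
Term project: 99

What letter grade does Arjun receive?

D

Discussion score 64 ≥ 55: minimum met.
Weighted total:
  Lab reports 54.5 × 0.05 = 2.725
  Studio work 91 × 0.12 = 10.92
  Capstone 72 × 0.09 = 6.48
  Reading responses 54 × 0.07 = 3.78
  Discussion 64 × 0.05 = 3.2
  Practicals 45.5 × 0.4 = 18.2
  Assignments 100 × 0.12 = 12
  Term project 99 × 0.1 = 9.9
Sum = 67.205
67.205 is ≥ 60 and < 70 → D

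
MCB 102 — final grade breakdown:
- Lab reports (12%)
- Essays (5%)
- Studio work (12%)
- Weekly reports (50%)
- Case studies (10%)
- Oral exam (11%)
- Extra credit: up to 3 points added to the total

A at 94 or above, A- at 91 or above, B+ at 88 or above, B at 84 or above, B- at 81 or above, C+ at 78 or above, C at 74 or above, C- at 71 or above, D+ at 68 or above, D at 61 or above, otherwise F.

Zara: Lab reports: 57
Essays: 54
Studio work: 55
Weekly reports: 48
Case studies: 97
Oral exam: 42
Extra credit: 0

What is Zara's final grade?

F

Weighted total:
  Lab reports 57 × 0.12 = 6.84
  Essays 54 × 0.05 = 2.7
  Studio work 55 × 0.12 = 6.6
  Weekly reports 48 × 0.5 = 24
  Case studies 97 × 0.1 = 9.7
  Oral exam 42 × 0.11 = 4.62
Sum = 54.46
Extra credit: 54.46 + 0 = 54.46
54.46 < 61 → F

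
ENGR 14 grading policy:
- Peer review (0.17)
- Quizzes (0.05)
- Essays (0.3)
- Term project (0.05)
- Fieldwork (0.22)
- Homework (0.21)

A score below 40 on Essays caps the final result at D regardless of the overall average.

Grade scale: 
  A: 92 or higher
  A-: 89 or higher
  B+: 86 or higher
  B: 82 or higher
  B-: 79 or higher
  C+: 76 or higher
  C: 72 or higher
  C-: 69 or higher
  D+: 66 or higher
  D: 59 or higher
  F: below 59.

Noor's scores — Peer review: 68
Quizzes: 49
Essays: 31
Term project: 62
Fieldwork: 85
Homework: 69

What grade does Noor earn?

D

Essays score 31 < 40: minimum not met.
Weighted total:
  Peer review 68 × 0.17 = 11.56
  Quizzes 49 × 0.05 = 2.45
  Essays 31 × 0.3 = 9.3
  Term project 62 × 0.05 = 3.1
  Fieldwork 85 × 0.22 = 18.7
  Homework 69 × 0.21 = 14.49
Sum = 59.6
59.6 would be D; cap at D applies → D.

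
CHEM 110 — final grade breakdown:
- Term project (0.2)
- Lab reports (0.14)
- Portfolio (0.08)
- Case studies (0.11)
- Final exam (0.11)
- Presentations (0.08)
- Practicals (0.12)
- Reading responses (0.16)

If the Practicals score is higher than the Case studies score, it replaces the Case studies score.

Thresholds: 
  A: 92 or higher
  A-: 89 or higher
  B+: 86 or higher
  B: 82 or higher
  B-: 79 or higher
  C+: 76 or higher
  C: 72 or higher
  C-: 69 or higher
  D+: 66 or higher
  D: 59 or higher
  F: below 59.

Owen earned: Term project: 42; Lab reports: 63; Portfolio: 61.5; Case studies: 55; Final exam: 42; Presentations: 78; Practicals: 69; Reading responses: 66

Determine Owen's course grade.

Practicals (69) > Case studies (55), so Case studies counts as 69.
Weighted total:
  Term project 42 × 0.2 = 8.4
  Lab reports 63 × 0.14 = 8.82
  Portfolio 61.5 × 0.08 = 4.92
  Case studies 69 × 0.11 = 7.59
  Final exam 42 × 0.11 = 4.62
  Presentations 78 × 0.08 = 6.24
  Practicals 69 × 0.12 = 8.28
  Reading responses 66 × 0.16 = 10.56
Sum = 59.43
59.43 is ≥ 59 and < 66 → D

D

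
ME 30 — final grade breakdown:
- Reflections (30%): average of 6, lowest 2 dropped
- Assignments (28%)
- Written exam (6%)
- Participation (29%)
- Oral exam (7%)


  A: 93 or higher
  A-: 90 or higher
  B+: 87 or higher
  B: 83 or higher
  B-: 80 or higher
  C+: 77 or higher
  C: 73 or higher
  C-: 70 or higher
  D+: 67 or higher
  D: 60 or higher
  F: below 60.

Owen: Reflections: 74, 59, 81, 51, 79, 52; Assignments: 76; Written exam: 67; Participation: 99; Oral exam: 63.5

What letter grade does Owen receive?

B-

Reflections: drop 51, 52 → average of remaining 4 = 293/4 = 73.25
Weighted total:
  Reflections 73.25 × 0.3 = 21.975
  Assignments 76 × 0.28 = 21.28
  Written exam 67 × 0.06 = 4.02
  Participation 99 × 0.29 = 28.71
  Oral exam 63.5 × 0.07 = 4.445
Sum = 80.43
80.43 is ≥ 80 and < 83 → B-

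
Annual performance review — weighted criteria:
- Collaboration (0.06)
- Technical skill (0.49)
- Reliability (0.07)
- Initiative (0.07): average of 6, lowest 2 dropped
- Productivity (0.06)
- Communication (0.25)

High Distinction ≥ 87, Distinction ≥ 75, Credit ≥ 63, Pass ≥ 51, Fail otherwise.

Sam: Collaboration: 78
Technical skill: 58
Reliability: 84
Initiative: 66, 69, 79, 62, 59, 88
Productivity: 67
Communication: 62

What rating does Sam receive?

Credit

Initiative: drop 59, 62 → average of remaining 4 = 302/4 = 75.5
Weighted total:
  Collaboration 78 × 0.06 = 4.68
  Technical skill 58 × 0.49 = 28.42
  Reliability 84 × 0.07 = 5.88
  Initiative 75.5 × 0.07 = 5.285
  Productivity 67 × 0.06 = 4.02
  Communication 62 × 0.25 = 15.5
Sum = 63.785
63.785 is ≥ 63 and < 75 → Credit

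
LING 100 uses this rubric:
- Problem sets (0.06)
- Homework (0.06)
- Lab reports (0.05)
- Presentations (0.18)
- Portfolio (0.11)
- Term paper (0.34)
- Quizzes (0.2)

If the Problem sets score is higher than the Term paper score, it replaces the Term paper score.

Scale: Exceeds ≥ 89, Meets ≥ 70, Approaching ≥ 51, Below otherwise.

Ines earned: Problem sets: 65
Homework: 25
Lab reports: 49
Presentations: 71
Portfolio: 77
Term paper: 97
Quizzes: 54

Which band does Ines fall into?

Meets

Problem sets (65) ≤ Term paper (97), so Term paper stays at 97.
Weighted total:
  Problem sets 65 × 0.06 = 3.9
  Homework 25 × 0.06 = 1.5
  Lab reports 49 × 0.05 = 2.45
  Presentations 71 × 0.18 = 12.78
  Portfolio 77 × 0.11 = 8.47
  Term paper 97 × 0.34 = 32.98
  Quizzes 54 × 0.2 = 10.8
Sum = 72.88
72.88 is ≥ 70 and < 89 → Meets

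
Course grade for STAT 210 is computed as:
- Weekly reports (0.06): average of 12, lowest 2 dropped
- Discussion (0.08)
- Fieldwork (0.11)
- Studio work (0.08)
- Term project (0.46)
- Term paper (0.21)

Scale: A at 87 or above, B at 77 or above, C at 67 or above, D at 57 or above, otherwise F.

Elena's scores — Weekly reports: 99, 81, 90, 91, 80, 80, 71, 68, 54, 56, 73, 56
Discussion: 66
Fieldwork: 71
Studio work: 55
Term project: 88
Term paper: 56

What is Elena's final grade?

C

Weekly reports: drop 54, 56 → average of remaining 10 = 789/10 = 78.9
Weighted total:
  Weekly reports 78.9 × 0.06 = 4.734
  Discussion 66 × 0.08 = 5.28
  Fieldwork 71 × 0.11 = 7.81
  Studio work 55 × 0.08 = 4.4
  Term project 88 × 0.46 = 40.48
  Term paper 56 × 0.21 = 11.76
Sum = 74.464
74.464 is ≥ 67 and < 77 → C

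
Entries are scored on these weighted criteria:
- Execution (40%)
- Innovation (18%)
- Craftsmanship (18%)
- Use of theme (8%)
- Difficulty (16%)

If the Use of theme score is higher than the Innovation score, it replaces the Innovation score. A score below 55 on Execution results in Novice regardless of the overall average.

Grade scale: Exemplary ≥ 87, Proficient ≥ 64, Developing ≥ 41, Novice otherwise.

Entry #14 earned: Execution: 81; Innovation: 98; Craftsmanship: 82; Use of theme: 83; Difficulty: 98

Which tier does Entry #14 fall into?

Exemplary

Use of theme (83) ≤ Innovation (98), so Innovation stays at 98.
Execution score 81 ≥ 55: minimum met.
Weighted total:
  Execution 81 × 0.4 = 32.4
  Innovation 98 × 0.18 = 17.64
  Craftsmanship 82 × 0.18 = 14.76
  Use of theme 83 × 0.08 = 6.64
  Difficulty 98 × 0.16 = 15.68
Sum = 87.12
87.12 ≥ 87 → Exemplary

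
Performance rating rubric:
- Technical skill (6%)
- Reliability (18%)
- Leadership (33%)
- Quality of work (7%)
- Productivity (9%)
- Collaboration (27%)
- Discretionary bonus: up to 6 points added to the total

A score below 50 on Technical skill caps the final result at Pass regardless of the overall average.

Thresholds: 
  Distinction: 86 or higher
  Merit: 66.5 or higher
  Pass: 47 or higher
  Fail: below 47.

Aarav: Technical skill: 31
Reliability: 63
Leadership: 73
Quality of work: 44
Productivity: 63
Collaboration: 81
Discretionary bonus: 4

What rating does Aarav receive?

Pass

Technical skill score 31 < 50: minimum not met.
Weighted total:
  Technical skill 31 × 0.06 = 1.86
  Reliability 63 × 0.18 = 11.34
  Leadership 73 × 0.33 = 24.09
  Quality of work 44 × 0.07 = 3.08
  Productivity 63 × 0.09 = 5.67
  Collaboration 81 × 0.27 = 21.87
Sum = 67.91
Discretionary bonus: 67.91 + 4 = 71.91
71.91 would be Merit; cap at Pass applies → Pass.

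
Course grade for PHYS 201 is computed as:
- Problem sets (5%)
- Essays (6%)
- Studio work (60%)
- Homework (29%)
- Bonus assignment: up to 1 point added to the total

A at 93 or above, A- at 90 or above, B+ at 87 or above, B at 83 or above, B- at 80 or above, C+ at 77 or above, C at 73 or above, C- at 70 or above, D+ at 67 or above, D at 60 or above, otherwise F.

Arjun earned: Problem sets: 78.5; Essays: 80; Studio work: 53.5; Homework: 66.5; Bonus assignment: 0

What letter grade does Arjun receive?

Weighted total:
  Problem sets 78.5 × 0.05 = 3.925
  Essays 80 × 0.06 = 4.8
  Studio work 53.5 × 0.6 = 32.1
  Homework 66.5 × 0.29 = 19.285
Sum = 60.11
Bonus assignment: 60.11 + 0 = 60.11
60.11 is ≥ 60 and < 67 → D

D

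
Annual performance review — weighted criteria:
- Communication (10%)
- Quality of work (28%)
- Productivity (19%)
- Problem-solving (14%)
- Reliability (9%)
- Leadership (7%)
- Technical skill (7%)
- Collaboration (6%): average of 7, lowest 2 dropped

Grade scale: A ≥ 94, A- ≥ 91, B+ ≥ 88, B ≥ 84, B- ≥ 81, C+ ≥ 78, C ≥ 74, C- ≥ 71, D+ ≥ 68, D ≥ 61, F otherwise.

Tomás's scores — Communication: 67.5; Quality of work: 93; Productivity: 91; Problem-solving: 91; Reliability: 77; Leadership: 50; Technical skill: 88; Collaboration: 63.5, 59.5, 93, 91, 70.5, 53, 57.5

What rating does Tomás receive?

Collaboration: drop 53, 57.5 → average of remaining 5 = 377.5/5 = 75.5
Weighted total:
  Communication 67.5 × 0.1 = 6.75
  Quality of work 93 × 0.28 = 26.04
  Productivity 91 × 0.19 = 17.29
  Problem-solving 91 × 0.14 = 12.74
  Reliability 77 × 0.09 = 6.93
  Leadership 50 × 0.07 = 3.5
  Technical skill 88 × 0.07 = 6.16
  Collaboration 75.5 × 0.06 = 4.53
Sum = 83.94
83.94 is ≥ 81 and < 84 → B-

B-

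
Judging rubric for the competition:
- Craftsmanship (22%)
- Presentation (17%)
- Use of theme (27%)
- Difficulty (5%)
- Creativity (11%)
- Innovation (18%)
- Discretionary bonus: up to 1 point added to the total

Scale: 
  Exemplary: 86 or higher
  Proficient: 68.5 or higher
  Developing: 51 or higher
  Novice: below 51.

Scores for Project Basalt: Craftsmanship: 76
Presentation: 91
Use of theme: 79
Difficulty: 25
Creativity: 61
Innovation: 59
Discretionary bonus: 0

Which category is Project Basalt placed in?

Weighted total:
  Craftsmanship 76 × 0.22 = 16.72
  Presentation 91 × 0.17 = 15.47
  Use of theme 79 × 0.27 = 21.33
  Difficulty 25 × 0.05 = 1.25
  Creativity 61 × 0.11 = 6.71
  Innovation 59 × 0.18 = 10.62
Sum = 72.1
Discretionary bonus: 72.1 + 0 = 72.1
72.1 is ≥ 68.5 and < 86 → Proficient

Proficient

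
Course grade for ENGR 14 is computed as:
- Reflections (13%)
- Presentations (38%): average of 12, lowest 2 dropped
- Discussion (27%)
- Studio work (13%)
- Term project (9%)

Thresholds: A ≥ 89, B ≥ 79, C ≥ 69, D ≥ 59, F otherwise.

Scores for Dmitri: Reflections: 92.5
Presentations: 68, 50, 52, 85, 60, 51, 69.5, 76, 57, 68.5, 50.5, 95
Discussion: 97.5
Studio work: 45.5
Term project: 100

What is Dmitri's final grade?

Presentations: drop 50, 50.5 → average of remaining 10 = 682/10 = 68.2
Weighted total:
  Reflections 92.5 × 0.13 = 12.025
  Presentations 68.2 × 0.38 = 25.916
  Discussion 97.5 × 0.27 = 26.325
  Studio work 45.5 × 0.13 = 5.915
  Term project 100 × 0.09 = 9
Sum = 79.181
79.181 is ≥ 79 and < 89 → B

B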